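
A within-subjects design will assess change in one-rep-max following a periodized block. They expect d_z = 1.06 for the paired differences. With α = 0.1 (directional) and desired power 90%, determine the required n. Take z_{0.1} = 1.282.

For a paired (one-sample on differences) test: n = ((z_{α} + z_β) / d)².
z_{α} + z_β = 1.282 + 1.282 = 2.564.
n = (2.564 / 1.06)² = 2.419² = 5.85.
Round up.

n = 6 pairs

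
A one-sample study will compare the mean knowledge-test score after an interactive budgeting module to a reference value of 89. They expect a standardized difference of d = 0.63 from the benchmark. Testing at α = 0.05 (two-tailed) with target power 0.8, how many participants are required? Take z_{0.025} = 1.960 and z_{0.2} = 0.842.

For a one-sample test: n = ((z_{α/2} + z_β) / d)².
z_{α/2} + z_β = 1.960 + 0.842 = 2.802.
n = (2.802 / 0.63)² = 4.448² = 19.78.
Round up.

n = 20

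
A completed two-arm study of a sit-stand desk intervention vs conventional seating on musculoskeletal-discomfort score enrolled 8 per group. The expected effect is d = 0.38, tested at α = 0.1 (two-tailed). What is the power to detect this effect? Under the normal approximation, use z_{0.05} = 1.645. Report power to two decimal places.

For two equal groups, power = Φ(d·√(n/2) − z_{α/2}).
d·√(n/2) = 0.38 × √(8/2) = 0.38 × 2.000 = 0.760.
z_β = 0.760 − 1.645 = -0.885.
Power = Φ(-0.885) = 0.188.

power ≈ 0.19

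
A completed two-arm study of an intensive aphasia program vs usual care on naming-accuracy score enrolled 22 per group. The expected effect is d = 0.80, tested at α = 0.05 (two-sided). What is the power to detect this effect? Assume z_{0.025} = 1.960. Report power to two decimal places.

power ≈ 0.76

For two equal groups, power = Φ(d·√(n/2) − z_{α/2}).
d·√(n/2) = 0.80 × √(22/2) = 0.80 × 3.317 = 2.653.
z_β = 2.653 − 1.960 = 0.693.
Power = Φ(0.693) = 0.756.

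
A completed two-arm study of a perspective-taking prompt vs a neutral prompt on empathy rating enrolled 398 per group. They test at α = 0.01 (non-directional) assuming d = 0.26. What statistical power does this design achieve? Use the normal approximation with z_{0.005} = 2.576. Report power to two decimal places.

power ≈ 0.86

For two equal groups, power = Φ(d·√(n/2) − z_{α/2}).
d·√(n/2) = 0.26 × √(398/2) = 0.26 × 14.107 = 3.668.
z_β = 3.668 − 2.576 = 1.092.
Power = Φ(1.092) = 0.863.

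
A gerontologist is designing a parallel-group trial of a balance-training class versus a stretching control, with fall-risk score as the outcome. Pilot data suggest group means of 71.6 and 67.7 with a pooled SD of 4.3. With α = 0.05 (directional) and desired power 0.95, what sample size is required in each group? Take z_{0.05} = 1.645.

Cohen's d = |M₁ − M₂| / SD_pooled = |71.6 − 67.7| / 4.3 = 3.9 / 4.3 = 0.907.
For two independent groups with equal n: n = 2·((z_{α} + z_β) / d)².
z_{α} + z_β = 1.645 + 1.645 = 3.290.
n = 2 × (3.290 / 0.907)² = 2 × 3.627² = 2 × 13.16 = 26.3.
Round up to the next whole participant.

n = 27 per group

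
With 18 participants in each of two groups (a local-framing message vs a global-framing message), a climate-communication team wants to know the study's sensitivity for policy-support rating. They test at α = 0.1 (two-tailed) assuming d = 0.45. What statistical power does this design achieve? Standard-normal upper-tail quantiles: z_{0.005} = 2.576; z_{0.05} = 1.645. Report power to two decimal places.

power ≈ 0.38

For two equal groups, power = Φ(d·√(n/2) − z_{α/2}).
d·√(n/2) = 0.45 × √(18/2) = 0.45 × 3.000 = 1.350.
z_β = 1.350 − 1.645 = -0.295.
Power = Φ(-0.295) = 0.384.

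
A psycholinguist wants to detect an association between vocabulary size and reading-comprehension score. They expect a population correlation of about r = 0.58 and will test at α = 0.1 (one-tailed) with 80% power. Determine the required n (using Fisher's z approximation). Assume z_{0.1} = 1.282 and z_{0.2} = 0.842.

Fisher's z: C = ½·ln((1+r)/(1−r)) = ½·ln(3.7619) = 0.6625.
n = ((z_{α} + z_β)/C)² + 3.
(1.282 + 0.842) / 0.6625 = 2.124 / 0.6625 = 3.206.
n = 3.206² + 3 = 10.28 + 3 = 13.3.
Round up.

n = 14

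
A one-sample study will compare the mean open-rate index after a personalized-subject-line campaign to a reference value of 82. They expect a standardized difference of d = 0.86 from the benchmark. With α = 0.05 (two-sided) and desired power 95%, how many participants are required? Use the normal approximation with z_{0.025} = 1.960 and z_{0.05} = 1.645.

n = 18

For a one-sample test: n = ((z_{α/2} + z_β) / d)².
z_{α/2} + z_β = 1.960 + 1.645 = 3.605.
n = (3.605 / 0.86)² = 4.192² = 17.57.
Round up.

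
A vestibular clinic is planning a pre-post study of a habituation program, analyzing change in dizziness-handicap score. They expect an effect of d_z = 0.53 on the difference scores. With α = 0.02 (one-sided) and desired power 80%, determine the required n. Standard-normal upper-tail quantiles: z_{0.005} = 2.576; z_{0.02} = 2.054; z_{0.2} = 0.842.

For a paired (one-sample on differences) test: n = ((z_{α} + z_β) / d)².
z_{α} + z_β = 2.054 + 0.842 = 2.896.
n = (2.896 / 0.53)² = 5.464² = 29.86.
Round up.

n = 30 pairs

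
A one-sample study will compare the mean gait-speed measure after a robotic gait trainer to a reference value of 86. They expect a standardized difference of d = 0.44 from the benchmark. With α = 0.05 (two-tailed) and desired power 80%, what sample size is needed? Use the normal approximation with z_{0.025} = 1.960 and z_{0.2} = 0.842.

n = 41

For a one-sample test: n = ((z_{α/2} + z_β) / d)².
z_{α/2} + z_β = 1.960 + 0.842 = 2.802.
n = (2.802 / 0.44)² = 6.368² = 40.55.
Round up.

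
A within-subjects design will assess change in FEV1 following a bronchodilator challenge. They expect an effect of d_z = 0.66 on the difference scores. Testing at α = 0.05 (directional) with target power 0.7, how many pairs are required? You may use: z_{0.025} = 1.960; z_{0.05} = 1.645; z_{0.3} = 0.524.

For a paired (one-sample on differences) test: n = ((z_{α} + z_β) / d)².
z_{α} + z_β = 1.645 + 0.524 = 2.169.
n = (2.169 / 0.66)² = 3.286² = 10.80.
Round up.

n = 11 pairs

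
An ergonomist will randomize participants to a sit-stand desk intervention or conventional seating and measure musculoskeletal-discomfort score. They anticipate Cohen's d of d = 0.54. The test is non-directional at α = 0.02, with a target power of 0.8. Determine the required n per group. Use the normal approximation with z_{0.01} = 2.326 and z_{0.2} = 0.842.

For two independent groups with equal n: n = 2·((z_{α/2} + z_β) / d)².
z_{α/2} + z_β = 2.326 + 0.842 = 3.168.
n = 2 × (3.168 / 0.54)² = 2 × 5.867² = 2 × 34.42 = 68.8.
Round up to the next whole participant.

n = 69 per group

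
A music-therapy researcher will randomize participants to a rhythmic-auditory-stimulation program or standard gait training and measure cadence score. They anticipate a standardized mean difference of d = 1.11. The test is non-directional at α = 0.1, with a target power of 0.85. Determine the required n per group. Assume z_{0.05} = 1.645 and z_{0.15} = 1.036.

For two independent groups with equal n: n = 2·((z_{α/2} + z_β) / d)².
z_{α/2} + z_β = 1.645 + 1.036 = 2.681.
n = 2 × (2.681 / 1.11)² = 2 × 2.415² = 2 × 5.83 = 11.7.
Round up to the next whole participant.

n = 12 per group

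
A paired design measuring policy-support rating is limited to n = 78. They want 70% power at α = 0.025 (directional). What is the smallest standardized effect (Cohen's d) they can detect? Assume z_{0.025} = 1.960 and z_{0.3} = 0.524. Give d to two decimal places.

d_min ≈ 0.28

For a single sample (or paired design) of n = 78: d_min = (z_{α} + z_β)/√n.
z-sum = 1.960 + 0.524 = 2.484.
d_min = 2.484 / √78 = 2.484 / 8.832 = 0.281.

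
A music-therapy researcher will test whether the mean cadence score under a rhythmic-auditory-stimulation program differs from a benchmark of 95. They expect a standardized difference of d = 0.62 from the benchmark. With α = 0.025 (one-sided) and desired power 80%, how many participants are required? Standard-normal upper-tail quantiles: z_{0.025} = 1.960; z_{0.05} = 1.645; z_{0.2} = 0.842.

n = 21

For a one-sample test: n = ((z_{α} + z_β) / d)².
z_{α} + z_β = 1.960 + 0.842 = 2.802.
n = (2.802 / 0.62)² = 4.519² = 20.42.
Round up.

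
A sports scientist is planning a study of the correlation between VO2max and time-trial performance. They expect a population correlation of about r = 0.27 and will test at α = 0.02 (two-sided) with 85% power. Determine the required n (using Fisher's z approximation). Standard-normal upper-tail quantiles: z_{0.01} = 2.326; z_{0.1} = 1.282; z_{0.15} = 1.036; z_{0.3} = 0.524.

Fisher's z: C = ½·ln((1+r)/(1−r)) = ½·ln(1.7397) = 0.2769.
n = ((z_{α/2} + z_β)/C)² + 3.
(2.326 + 1.036) / 0.2769 = 3.362 / 0.2769 = 12.142.
n = 12.142² + 3 = 147.42 + 3 = 150.4.
Round up.

n = 151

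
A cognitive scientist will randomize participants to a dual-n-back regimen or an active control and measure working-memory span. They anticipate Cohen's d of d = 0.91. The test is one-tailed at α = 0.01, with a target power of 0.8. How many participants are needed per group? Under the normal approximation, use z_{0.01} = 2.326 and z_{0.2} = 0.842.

For two independent groups with equal n: n = 2·((z_{α} + z_β) / d)².
z_{α} + z_β = 2.326 + 0.842 = 3.168.
n = 2 × (3.168 / 0.91)² = 2 × 3.481² = 2 × 12.12 = 24.2.
Round up to the next whole participant.

n = 25 per group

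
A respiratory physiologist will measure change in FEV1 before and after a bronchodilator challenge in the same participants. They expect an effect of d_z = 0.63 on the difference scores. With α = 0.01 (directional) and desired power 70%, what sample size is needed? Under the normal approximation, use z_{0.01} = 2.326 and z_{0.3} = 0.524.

For a paired (one-sample on differences) test: n = ((z_{α} + z_β) / d)².
z_{α} + z_β = 2.326 + 0.524 = 2.850.
n = (2.850 / 0.63)² = 4.524² = 20.46.
Round up.

n = 21 pairs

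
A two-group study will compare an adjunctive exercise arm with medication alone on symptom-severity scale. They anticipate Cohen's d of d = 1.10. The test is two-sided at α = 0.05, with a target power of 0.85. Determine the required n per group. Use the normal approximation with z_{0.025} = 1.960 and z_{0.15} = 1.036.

n = 15 per group

For two independent groups with equal n: n = 2·((z_{α/2} + z_β) / d)².
z_{α/2} + z_β = 1.960 + 1.036 = 2.996.
n = 2 × (2.996 / 1.10)² = 2 × 2.724² = 2 × 7.42 = 14.8.
Round up to the next whole participant.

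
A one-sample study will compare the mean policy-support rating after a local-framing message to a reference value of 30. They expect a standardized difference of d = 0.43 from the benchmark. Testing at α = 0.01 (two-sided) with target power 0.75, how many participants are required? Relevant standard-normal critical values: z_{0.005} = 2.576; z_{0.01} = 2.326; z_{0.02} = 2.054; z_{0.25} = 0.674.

For a one-sample test: n = ((z_{α/2} + z_β) / d)².
z_{α/2} + z_β = 2.576 + 0.674 = 3.250.
n = (3.250 / 0.43)² = 7.558² = 57.13.
Round up.

n = 58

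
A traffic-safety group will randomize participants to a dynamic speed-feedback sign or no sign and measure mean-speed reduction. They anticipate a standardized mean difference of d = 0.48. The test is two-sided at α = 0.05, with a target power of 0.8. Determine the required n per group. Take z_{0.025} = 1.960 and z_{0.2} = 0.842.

n = 69 per group

For two independent groups with equal n: n = 2·((z_{α/2} + z_β) / d)².
z_{α/2} + z_β = 1.960 + 0.842 = 2.802.
n = 2 × (2.802 / 0.48)² = 2 × 5.838² = 2 × 34.08 = 68.2.
Round up to the next whole participant.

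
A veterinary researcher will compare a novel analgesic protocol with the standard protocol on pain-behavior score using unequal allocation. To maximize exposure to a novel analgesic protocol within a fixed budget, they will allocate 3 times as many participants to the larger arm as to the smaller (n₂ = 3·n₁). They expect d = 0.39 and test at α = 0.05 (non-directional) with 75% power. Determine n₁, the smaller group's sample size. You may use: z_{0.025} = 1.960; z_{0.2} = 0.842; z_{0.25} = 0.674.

With allocation ratio k = n₂/n₁ = 3, Var(x̄₁−x̄₂) = σ²(1/n₁ + 1/(k·n₁)) = σ²·(k+1)/(k·n₁).
So n₁ = (1 + 1/k)·((z_{α/2} + z_β)/d)² = 1.333 × (2.634/0.39)².
n₁ = 1.333 × 45.61 = 60.8.
Round up: n₁ = 61, giving n₂ = 3 × 61 = 183.

n₁ = 61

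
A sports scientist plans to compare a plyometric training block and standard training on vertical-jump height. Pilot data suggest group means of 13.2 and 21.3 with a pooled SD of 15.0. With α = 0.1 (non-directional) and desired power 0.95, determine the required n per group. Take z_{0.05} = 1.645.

n = 75 per group

Cohen's d = |M₁ − M₂| / SD_pooled = |13.2 − 21.3| / 15.0 = 8.1 / 15.0 = 0.540.
For two independent groups with equal n: n = 2·((z_{α/2} + z_β) / d)².
z_{α/2} + z_β = 1.645 + 1.645 = 3.290.
n = 2 × (3.290 / 0.540)² = 2 × 6.093² = 2 × 37.12 = 74.2.
Round up to the next whole participant.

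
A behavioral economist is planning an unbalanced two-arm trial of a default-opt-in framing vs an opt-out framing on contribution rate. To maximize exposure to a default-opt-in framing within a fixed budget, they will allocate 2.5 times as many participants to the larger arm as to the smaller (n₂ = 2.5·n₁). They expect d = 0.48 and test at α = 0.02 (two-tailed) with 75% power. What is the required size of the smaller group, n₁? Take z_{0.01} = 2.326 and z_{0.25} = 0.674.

n₁ = 55

With allocation ratio k = n₂/n₁ = 2.5, Var(x̄₁−x̄₂) = σ²(1/n₁ + 1/(k·n₁)) = σ²·(k+1)/(k·n₁).
So n₁ = (1 + 1/k)·((z_{α/2} + z_β)/d)² = 1.400 × (3.000/0.48)².
n₁ = 1.400 × 39.06 = 54.7.
Round up: n₁ = 55, giving n₂ = ⌈2.5 × 55⌉ = ⌈137.5⌉ = 138.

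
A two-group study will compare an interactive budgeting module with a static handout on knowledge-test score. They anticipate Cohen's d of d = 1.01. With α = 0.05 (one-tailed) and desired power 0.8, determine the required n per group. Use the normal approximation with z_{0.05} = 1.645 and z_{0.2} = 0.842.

For two independent groups with equal n: n = 2·((z_{α} + z_β) / d)².
z_{α} + z_β = 1.645 + 0.842 = 2.487.
n = 2 × (2.487 / 1.01)² = 2 × 2.462² = 2 × 6.06 = 12.1.
Round up to the next whole participant.

n = 13 per group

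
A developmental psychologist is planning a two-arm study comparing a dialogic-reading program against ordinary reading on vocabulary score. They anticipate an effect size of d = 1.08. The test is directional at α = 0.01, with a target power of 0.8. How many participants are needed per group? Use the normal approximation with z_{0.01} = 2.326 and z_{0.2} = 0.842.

For two independent groups with equal n: n = 2·((z_{α} + z_β) / d)².
z_{α} + z_β = 2.326 + 0.842 = 3.168.
n = 2 × (3.168 / 1.08)² = 2 × 2.933² = 2 × 8.60 = 17.2.
Round up to the next whole participant.

n = 18 per group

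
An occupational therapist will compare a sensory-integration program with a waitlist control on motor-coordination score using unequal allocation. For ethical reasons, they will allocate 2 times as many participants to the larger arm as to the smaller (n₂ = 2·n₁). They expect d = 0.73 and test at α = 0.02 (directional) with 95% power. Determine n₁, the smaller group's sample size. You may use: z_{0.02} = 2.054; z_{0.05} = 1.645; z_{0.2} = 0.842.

With allocation ratio k = n₂/n₁ = 2, Var(x̄₁−x̄₂) = σ²(1/n₁ + 1/(k·n₁)) = σ²·(k+1)/(k·n₁).
So n₁ = (1 + 1/k)·((z_{α} + z_β)/d)² = 1.500 × (3.699/0.73)².
n₁ = 1.500 × 25.68 = 38.5.
Round up: n₁ = 39, giving n₂ = 2 × 39 = 78.

n₁ = 39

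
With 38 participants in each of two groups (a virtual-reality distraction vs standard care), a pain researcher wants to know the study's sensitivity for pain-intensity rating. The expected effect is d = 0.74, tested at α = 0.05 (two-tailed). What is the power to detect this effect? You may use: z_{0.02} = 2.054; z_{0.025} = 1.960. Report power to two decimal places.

For two equal groups, power = Φ(d·√(n/2) − z_{α/2}).
d·√(n/2) = 0.74 × √(38/2) = 0.74 × 4.359 = 3.226.
z_β = 3.226 − 1.960 = 1.266.
Power = Φ(1.266) = 0.897.

power ≈ 0.90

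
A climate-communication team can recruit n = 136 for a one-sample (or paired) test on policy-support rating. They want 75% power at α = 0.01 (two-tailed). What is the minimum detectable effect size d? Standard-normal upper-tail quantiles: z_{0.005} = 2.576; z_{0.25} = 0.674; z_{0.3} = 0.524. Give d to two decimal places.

d_min ≈ 0.28

For a single sample (or paired design) of n = 136: d_min = (z_{α/2} + z_β)/√n.
z-sum = 2.576 + 0.674 = 3.250.
d_min = 3.250 / √136 = 3.250 / 11.662 = 0.279.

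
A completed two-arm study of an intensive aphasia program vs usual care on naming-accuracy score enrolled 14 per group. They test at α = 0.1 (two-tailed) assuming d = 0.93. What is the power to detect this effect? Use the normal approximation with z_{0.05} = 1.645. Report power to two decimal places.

For two equal groups, power = Φ(d·√(n/2) − z_{α/2}).
d·√(n/2) = 0.93 × √(14/2) = 0.93 × 2.646 = 2.461.
z_β = 2.461 − 1.645 = 0.816.
Power = Φ(0.816) = 0.793.

power ≈ 0.79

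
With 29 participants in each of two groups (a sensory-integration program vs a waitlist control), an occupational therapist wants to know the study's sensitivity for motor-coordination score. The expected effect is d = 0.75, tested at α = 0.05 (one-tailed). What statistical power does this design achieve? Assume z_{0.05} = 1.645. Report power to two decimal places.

For two equal groups, power = Φ(d·√(n/2) − z_{α}).
d·√(n/2) = 0.75 × √(29/2) = 0.75 × 3.808 = 2.856.
z_β = 2.856 − 1.645 = 1.211.
Power = Φ(1.211) = 0.887.

power ≈ 0.89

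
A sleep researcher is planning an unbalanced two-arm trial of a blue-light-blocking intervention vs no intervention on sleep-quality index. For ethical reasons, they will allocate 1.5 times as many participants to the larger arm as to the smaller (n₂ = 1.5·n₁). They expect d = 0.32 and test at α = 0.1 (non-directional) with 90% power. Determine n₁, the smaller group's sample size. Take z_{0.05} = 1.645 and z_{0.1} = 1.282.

n₁ = 140

With allocation ratio k = n₂/n₁ = 1.5, Var(x̄₁−x̄₂) = σ²(1/n₁ + 1/(k·n₁)) = σ²·(k+1)/(k·n₁).
So n₁ = (1 + 1/k)·((z_{α/2} + z_β)/d)² = 1.667 × (2.927/0.32)².
n₁ = 1.667 × 83.67 = 139.4.
Round up: n₁ = 140, giving n₂ = 1.5 × 140 = 210.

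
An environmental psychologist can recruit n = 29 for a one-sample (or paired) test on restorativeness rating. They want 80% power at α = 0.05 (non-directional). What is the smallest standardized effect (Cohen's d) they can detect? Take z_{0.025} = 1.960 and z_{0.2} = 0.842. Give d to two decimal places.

For a single sample (or paired design) of n = 29: d_min = (z_{α/2} + z_β)/√n.
z-sum = 1.960 + 0.842 = 2.802.
d_min = 2.802 / √29 = 2.802 / 5.385 = 0.520.

d_min ≈ 0.52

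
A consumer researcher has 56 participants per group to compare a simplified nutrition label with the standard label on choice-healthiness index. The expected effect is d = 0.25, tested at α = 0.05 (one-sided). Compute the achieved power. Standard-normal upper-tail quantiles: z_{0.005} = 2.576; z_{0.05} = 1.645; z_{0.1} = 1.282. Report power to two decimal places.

For two equal groups, power = Φ(d·√(n/2) − z_{α}).
d·√(n/2) = 0.25 × √(56/2) = 0.25 × 5.292 = 1.323.
z_β = 1.323 − 1.645 = -0.322.
Power = Φ(-0.322) = 0.374.

power ≈ 0.37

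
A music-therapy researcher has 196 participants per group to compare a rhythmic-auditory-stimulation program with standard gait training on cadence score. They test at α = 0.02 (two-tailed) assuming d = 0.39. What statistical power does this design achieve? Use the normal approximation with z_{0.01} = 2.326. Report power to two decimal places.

For two equal groups, power = Φ(d·√(n/2) − z_{α/2}).
d·√(n/2) = 0.39 × √(196/2) = 0.39 × 9.899 = 3.861.
z_β = 3.861 − 2.326 = 1.535.
Power = Φ(1.535) = 0.938.

power ≈ 0.94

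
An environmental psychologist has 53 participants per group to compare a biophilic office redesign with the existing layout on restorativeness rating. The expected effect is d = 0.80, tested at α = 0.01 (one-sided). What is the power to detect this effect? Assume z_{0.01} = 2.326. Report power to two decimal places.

For two equal groups, power = Φ(d·√(n/2) − z_{α}).
d·√(n/2) = 0.80 × √(53/2) = 0.80 × 5.148 = 4.118.
z_β = 4.118 − 2.326 = 1.792.
Power = Φ(1.792) = 0.963.

power ≈ 0.96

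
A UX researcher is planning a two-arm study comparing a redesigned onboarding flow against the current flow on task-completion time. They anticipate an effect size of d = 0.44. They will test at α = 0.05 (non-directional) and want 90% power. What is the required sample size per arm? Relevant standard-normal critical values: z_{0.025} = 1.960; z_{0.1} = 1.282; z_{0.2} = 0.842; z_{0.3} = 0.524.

For two independent groups with equal n: n = 2·((z_{α/2} + z_β) / d)².
z_{α/2} + z_β = 1.960 + 1.282 = 3.242.
n = 2 × (3.242 / 0.44)² = 2 × 7.368² = 2 × 54.29 = 108.6.
Round up to the next whole participant.

n = 109 per group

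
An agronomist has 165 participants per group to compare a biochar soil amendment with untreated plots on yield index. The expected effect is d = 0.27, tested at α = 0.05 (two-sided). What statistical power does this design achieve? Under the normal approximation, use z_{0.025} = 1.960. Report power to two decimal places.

power ≈ 0.69

For two equal groups, power = Φ(d·√(n/2) − z_{α/2}).
d·√(n/2) = 0.27 × √(165/2) = 0.27 × 9.083 = 2.452.
z_β = 2.452 − 1.960 = 0.492.
Power = Φ(0.492) = 0.689.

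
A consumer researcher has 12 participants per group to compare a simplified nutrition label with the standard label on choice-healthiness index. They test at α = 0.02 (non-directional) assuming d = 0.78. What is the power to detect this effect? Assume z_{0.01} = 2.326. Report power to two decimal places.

For two equal groups, power = Φ(d·√(n/2) − z_{α/2}).
d·√(n/2) = 0.78 × √(12/2) = 0.78 × 2.449 = 1.911.
z_β = 1.911 − 2.326 = -0.415.
Power = Φ(-0.415) = 0.339.

power ≈ 0.34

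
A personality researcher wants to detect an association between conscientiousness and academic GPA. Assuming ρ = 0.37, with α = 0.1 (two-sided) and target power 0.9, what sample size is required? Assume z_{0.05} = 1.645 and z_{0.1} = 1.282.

Fisher's z: C = ½·ln((1+r)/(1−r)) = ½·ln(2.1746) = 0.3884.
n = ((z_{α/2} + z_β)/C)² + 3.
(1.645 + 1.282) / 0.3884 = 2.927 / 0.3884 = 7.536.
n = 7.536² + 3 = 56.79 + 3 = 59.8.
Round up.

n = 60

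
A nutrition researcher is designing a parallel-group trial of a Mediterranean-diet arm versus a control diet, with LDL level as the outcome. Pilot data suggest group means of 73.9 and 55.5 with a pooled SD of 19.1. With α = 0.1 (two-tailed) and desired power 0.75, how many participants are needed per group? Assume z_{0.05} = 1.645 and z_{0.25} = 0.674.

Cohen's d = |M₁ − M₂| / SD_pooled = |73.9 − 55.5| / 19.1 = 18.4 / 19.1 = 0.963.
For two independent groups with equal n: n = 2·((z_{α/2} + z_β) / d)².
z_{α/2} + z_β = 1.645 + 0.674 = 2.319.
n = 2 × (2.319 / 0.963)² = 2 × 2.408² = 2 × 5.80 = 11.6.
Round up to the next whole participant.

n = 12 per group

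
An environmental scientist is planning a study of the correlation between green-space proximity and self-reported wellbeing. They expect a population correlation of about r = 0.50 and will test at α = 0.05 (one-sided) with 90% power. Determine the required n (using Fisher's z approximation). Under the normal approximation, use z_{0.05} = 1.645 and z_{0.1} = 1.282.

Fisher's z: C = ½·ln((1+r)/(1−r)) = ½·ln(3.0000) = 0.5493.
n = ((z_{α} + z_β)/C)² + 3.
(1.645 + 1.282) / 0.5493 = 2.927 / 0.5493 = 5.329.
n = 5.329² + 3 = 28.39 + 3 = 31.4.
Round up.

n = 32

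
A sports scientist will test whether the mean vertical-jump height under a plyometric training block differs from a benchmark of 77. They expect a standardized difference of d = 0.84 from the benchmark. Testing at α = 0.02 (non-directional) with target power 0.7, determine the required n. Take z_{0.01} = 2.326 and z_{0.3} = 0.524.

For a one-sample test: n = ((z_{α/2} + z_β) / d)².
z_{α/2} + z_β = 2.326 + 0.524 = 2.850.
n = (2.850 / 0.84)² = 3.393² = 11.51.
Round up.

n = 12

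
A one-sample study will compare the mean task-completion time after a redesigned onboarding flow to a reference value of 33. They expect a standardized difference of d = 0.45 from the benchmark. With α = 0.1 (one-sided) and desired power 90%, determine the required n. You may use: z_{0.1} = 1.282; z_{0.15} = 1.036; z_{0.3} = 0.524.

For a one-sample test: n = ((z_{α} + z_β) / d)².
z_{α} + z_β = 1.282 + 1.282 = 2.564.
n = (2.564 / 0.45)² = 5.698² = 32.46.
Round up.

n = 33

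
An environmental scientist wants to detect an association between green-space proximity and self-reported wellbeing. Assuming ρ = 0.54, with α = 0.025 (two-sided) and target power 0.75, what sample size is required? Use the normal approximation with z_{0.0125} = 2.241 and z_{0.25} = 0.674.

Fisher's z: C = ½·ln((1+r)/(1−r)) = ½·ln(3.3478) = 0.6042.
n = ((z_{α/2} + z_β)/C)² + 3.
(2.241 + 0.674) / 0.6042 = 2.915 / 0.6042 = 4.825.
n = 4.825² + 3 = 23.28 + 3 = 26.3.
Round up.

n = 27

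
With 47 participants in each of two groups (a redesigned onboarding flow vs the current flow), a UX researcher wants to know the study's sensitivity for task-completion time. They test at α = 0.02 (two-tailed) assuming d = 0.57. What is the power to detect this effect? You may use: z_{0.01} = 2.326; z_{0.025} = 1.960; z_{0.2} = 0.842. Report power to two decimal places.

power ≈ 0.67

For two equal groups, power = Φ(d·√(n/2) − z_{α/2}).
d·√(n/2) = 0.57 × √(47/2) = 0.57 × 4.848 = 2.763.
z_β = 2.763 − 2.326 = 0.437.
Power = Φ(0.437) = 0.669.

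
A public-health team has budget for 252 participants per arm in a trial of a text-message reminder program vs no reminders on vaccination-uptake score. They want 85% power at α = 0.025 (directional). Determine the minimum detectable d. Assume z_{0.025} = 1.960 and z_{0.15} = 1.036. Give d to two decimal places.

For two independent groups of n = 252 each: d_min = (z_{α} + z_β)·√(2/n).
z-sum = 1.960 + 1.036 = 2.996.
d_min = 2.996 × √(2/252) = 2.996 × 0.0891 = 0.267.

d_min ≈ 0.27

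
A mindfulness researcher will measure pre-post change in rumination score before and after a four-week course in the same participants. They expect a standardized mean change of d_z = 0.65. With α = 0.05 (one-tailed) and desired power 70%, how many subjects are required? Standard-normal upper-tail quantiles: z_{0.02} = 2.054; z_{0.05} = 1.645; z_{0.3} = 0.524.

n = 12 pairs

For a paired (one-sample on differences) test: n = ((z_{α} + z_β) / d)².
z_{α} + z_β = 1.645 + 0.524 = 2.169.
n = (2.169 / 0.65)² = 3.337² = 11.14.
Round up.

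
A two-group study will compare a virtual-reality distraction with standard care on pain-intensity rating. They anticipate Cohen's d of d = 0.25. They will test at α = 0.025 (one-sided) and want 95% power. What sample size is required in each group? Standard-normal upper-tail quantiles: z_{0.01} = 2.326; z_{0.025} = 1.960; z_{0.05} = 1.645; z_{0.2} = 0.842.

n = 416 per group

For two independent groups with equal n: n = 2·((z_{α} + z_β) / d)².
z_{α} + z_β = 1.960 + 1.645 = 3.605.
n = 2 × (3.605 / 0.25)² = 2 × 14.420² = 2 × 207.94 = 415.9.
Round up to the next whole participant.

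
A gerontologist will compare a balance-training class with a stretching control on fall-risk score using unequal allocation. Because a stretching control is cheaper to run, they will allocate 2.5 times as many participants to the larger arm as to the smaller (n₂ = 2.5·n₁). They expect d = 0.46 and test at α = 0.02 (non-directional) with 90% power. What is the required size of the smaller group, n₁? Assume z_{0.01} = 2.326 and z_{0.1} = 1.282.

n₁ = 87

With allocation ratio k = n₂/n₁ = 2.5, Var(x̄₁−x̄₂) = σ²(1/n₁ + 1/(k·n₁)) = σ²·(k+1)/(k·n₁).
So n₁ = (1 + 1/k)·((z_{α/2} + z_β)/d)² = 1.400 × (3.608/0.46)².
n₁ = 1.400 × 61.52 = 86.1.
Round up: n₁ = 87, giving n₂ = ⌈2.5 × 87⌉ = ⌈217.5⌉ = 218.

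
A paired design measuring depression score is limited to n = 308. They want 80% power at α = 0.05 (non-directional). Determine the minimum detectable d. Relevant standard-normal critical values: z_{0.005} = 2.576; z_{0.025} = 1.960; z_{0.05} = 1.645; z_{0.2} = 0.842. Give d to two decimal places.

d_min ≈ 0.16

For a single sample (or paired design) of n = 308: d_min = (z_{α/2} + z_β)/√n.
z-sum = 1.960 + 0.842 = 2.802.
d_min = 2.802 / √308 = 2.802 / 17.550 = 0.160.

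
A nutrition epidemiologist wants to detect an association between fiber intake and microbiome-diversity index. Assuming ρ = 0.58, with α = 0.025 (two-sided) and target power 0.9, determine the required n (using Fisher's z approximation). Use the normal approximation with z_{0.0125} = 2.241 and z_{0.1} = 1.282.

n = 32

Fisher's z: C = ½·ln((1+r)/(1−r)) = ½·ln(3.7619) = 0.6625.
n = ((z_{α/2} + z_β)/C)² + 3.
(2.241 + 1.282) / 0.6625 = 3.523 / 0.6625 = 5.318.
n = 5.318² + 3 = 28.28 + 3 = 31.3.
Round up.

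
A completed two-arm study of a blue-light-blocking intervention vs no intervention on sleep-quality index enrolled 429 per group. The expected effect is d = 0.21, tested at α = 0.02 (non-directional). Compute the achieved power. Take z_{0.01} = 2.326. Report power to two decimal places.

power ≈ 0.77

For two equal groups, power = Φ(d·√(n/2) − z_{α/2}).
d·√(n/2) = 0.21 × √(429/2) = 0.21 × 14.646 = 3.076.
z_β = 3.076 − 2.326 = 0.750.
Power = Φ(0.750) = 0.773.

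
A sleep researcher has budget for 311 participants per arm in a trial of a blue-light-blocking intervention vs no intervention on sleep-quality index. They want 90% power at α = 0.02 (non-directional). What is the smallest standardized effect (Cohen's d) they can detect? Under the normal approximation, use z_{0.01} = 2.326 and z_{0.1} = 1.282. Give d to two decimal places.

For two independent groups of n = 311 each: d_min = (z_{α/2} + z_β)·√(2/n).
z-sum = 2.326 + 1.282 = 3.608.
d_min = 3.608 × √(2/311) = 3.608 × 0.0802 = 0.289.

d_min ≈ 0.29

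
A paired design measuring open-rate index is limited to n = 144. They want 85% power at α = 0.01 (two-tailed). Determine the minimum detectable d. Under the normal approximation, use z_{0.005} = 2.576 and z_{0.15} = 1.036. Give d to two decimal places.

d_min ≈ 0.30

For a single sample (or paired design) of n = 144: d_min = (z_{α/2} + z_β)/√n.
z-sum = 2.576 + 1.036 = 3.612.
d_min = 3.612 / √144 = 3.612 / 12.000 = 0.301.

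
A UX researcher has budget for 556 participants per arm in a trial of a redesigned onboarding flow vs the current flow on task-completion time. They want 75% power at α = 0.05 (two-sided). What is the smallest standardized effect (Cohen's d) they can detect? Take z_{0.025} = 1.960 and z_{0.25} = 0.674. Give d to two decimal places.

d_min ≈ 0.16

For two independent groups of n = 556 each: d_min = (z_{α/2} + z_β)·√(2/n).
z-sum = 1.960 + 0.674 = 2.634.
d_min = 2.634 × √(2/556) = 2.634 × 0.0600 = 0.158.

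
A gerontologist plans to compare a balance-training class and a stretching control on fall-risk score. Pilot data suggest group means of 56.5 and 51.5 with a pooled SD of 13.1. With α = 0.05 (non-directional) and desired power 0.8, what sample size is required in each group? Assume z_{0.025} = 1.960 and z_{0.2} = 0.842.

n = 108 per group

Cohen's d = |M₁ − M₂| / SD_pooled = |56.5 − 51.5| / 13.1 = 5.0 / 13.1 = 0.382.
For two independent groups with equal n: n = 2·((z_{α/2} + z_β) / d)².
z_{α/2} + z_β = 1.960 + 0.842 = 2.802.
n = 2 × (2.802 / 0.382)² = 2 × 7.335² = 2 × 53.80 = 107.6.
Round up to the next whole participant.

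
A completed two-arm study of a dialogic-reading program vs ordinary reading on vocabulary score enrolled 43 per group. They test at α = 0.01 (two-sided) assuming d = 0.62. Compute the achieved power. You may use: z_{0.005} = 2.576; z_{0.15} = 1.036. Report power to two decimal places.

power ≈ 0.62

For two equal groups, power = Φ(d·√(n/2) − z_{α/2}).
d·√(n/2) = 0.62 × √(43/2) = 0.62 × 4.637 = 2.875.
z_β = 2.875 − 2.576 = 0.299.
Power = Φ(0.299) = 0.617.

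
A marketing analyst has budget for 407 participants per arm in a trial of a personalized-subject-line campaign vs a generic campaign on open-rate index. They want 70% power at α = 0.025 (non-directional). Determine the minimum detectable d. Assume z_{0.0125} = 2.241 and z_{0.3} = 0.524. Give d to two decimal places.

d_min ≈ 0.19

For two independent groups of n = 407 each: d_min = (z_{α/2} + z_β)·√(2/n).
z-sum = 2.241 + 0.524 = 2.765.
d_min = 2.765 × √(2/407) = 2.765 × 0.0701 = 0.194.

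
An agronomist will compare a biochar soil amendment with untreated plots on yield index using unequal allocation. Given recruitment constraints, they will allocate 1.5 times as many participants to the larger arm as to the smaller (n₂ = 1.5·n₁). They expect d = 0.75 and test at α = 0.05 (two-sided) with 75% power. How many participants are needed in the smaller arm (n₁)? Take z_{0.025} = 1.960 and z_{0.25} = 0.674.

With allocation ratio k = n₂/n₁ = 1.5, Var(x̄₁−x̄₂) = σ²(1/n₁ + 1/(k·n₁)) = σ²·(k+1)/(k·n₁).
So n₁ = (1 + 1/k)·((z_{α/2} + z_β)/d)² = 1.667 × (2.634/0.75)².
n₁ = 1.667 × 12.33 = 20.6.
Round up: n₁ = 21, giving n₂ = ⌈1.5 × 21⌉ = ⌈31.5⌉ = 32.

n₁ = 21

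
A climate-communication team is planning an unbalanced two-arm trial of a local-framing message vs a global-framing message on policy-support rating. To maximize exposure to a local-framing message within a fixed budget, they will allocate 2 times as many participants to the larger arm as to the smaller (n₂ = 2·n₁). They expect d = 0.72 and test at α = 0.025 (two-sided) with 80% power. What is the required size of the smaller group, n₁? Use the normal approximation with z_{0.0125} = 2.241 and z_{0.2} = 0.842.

n₁ = 28

With allocation ratio k = n₂/n₁ = 2, Var(x̄₁−x̄₂) = σ²(1/n₁ + 1/(k·n₁)) = σ²·(k+1)/(k·n₁).
So n₁ = (1 + 1/k)·((z_{α/2} + z_β)/d)² = 1.500 × (3.083/0.72)².
n₁ = 1.500 × 18.34 = 27.5.
Round up: n₁ = 28, giving n₂ = 2 × 28 = 56.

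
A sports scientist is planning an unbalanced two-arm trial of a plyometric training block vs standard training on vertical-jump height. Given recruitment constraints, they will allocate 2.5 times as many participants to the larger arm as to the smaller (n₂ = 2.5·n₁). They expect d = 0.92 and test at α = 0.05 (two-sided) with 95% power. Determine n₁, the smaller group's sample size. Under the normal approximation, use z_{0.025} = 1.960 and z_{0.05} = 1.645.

n₁ = 22

With allocation ratio k = n₂/n₁ = 2.5, Var(x̄₁−x̄₂) = σ²(1/n₁ + 1/(k·n₁)) = σ²·(k+1)/(k·n₁).
So n₁ = (1 + 1/k)·((z_{α/2} + z_β)/d)² = 1.400 × (3.605/0.92)².
n₁ = 1.400 × 15.35 = 21.5.
Round up: n₁ = 22, giving n₂ = 2.5 × 22 = 55.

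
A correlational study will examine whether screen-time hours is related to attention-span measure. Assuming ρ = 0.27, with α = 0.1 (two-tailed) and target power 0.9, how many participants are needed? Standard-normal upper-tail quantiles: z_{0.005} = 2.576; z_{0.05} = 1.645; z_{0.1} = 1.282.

n = 115

Fisher's z: C = ½·ln((1+r)/(1−r)) = ½·ln(1.7397) = 0.2769.
n = ((z_{α/2} + z_β)/C)² + 3.
(1.645 + 1.282) / 0.2769 = 2.927 / 0.2769 = 10.571.
n = 10.571² + 3 = 111.74 + 3 = 114.7.
Round up.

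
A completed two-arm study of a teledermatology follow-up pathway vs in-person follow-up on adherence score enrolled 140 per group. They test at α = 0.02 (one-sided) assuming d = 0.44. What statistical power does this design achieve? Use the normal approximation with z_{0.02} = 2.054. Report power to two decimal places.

power ≈ 0.95

For two equal groups, power = Φ(d·√(n/2) − z_{α}).
d·√(n/2) = 0.44 × √(140/2) = 0.44 × 8.367 = 3.681.
z_β = 3.681 − 2.054 = 1.627.
Power = Φ(1.627) = 0.948.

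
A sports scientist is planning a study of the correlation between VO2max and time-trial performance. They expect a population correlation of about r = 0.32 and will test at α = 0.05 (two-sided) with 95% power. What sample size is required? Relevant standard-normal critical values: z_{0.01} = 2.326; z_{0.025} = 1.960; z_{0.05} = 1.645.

Fisher's z: C = ½·ln((1+r)/(1−r)) = ½·ln(1.9412) = 0.3316.
n = ((z_{α/2} + z_β)/C)² + 3.
(1.960 + 1.645) / 0.3316 = 3.605 / 0.3316 = 10.872.
n = 10.872² + 3 = 118.19 + 3 = 121.2.
Round up.

n = 122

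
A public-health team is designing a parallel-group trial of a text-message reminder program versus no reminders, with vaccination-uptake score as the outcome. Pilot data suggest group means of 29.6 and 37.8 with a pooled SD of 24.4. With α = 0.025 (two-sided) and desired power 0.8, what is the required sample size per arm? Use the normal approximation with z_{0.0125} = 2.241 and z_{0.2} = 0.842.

Cohen's d = |M₁ − M₂| / SD_pooled = |29.6 − 37.8| / 24.4 = 8.2 / 24.4 = 0.336.
For two independent groups with equal n: n = 2·((z_{α/2} + z_β) / d)².
z_{α/2} + z_β = 2.241 + 0.842 = 3.083.
n = 2 × (3.083 / 0.336)² = 2 × 9.176² = 2 × 84.19 = 168.4.
Round up to the next whole participant.

n = 169 per group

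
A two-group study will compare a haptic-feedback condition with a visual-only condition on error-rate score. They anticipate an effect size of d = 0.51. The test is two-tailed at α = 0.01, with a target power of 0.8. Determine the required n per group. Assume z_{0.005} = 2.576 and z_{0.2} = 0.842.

For two independent groups with equal n: n = 2·((z_{α/2} + z_β) / d)².
z_{α/2} + z_β = 2.576 + 0.842 = 3.418.
n = 2 × (3.418 / 0.51)² = 2 × 6.702² = 2 × 44.92 = 89.8.
Round up to the next whole participant.

n = 90 per group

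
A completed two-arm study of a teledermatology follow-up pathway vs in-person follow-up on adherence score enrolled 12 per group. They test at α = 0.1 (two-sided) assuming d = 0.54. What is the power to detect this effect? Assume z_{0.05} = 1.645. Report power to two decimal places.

For two equal groups, power = Φ(d·√(n/2) − z_{α/2}).
d·√(n/2) = 0.54 × √(12/2) = 0.54 × 2.449 = 1.323.
z_β = 1.323 − 1.645 = -0.322.
Power = Φ(-0.322) = 0.374.

power ≈ 0.37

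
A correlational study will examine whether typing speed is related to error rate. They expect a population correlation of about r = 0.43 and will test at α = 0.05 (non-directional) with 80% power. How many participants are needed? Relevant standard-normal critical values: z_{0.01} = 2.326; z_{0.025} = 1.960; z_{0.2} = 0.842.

Fisher's z: C = ½·ln((1+r)/(1−r)) = ½·ln(2.5088) = 0.4599.
n = ((z_{α/2} + z_β)/C)² + 3.
(1.960 + 0.842) / 0.4599 = 2.802 / 0.4599 = 6.093.
n = 6.093² + 3 = 37.12 + 3 = 40.1.
Round up.

n = 41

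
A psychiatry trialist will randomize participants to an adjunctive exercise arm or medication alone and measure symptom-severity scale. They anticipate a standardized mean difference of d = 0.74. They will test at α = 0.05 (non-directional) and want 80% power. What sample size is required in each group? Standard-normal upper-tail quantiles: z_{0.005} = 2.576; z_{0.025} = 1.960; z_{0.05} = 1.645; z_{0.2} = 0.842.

For two independent groups with equal n: n = 2·((z_{α/2} + z_β) / d)².
z_{α/2} + z_β = 1.960 + 0.842 = 2.802.
n = 2 × (2.802 / 0.74)² = 2 × 3.786² = 2 × 14.34 = 28.7.
Round up to the next whole participant.

n = 29 per group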